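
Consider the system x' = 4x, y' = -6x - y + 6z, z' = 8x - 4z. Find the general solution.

x(t) = C_1e^(4t), y(t) = C_2e^(-t) - 2C_3e^(-4t), z(t) = C_1e^(4t) + C_3e^(-4t)

Coefficient matrix A = [[4, 0, 0], [-6, -1, 6], [8, 0, -4]].
det(A - λI) = 0 gives eigenvalues λ = 4, -1, -4.
For λ=4: eigenvector (1,0,1).
For λ=-1: eigenvector (0,1,0).
For λ=-4: eigenvector (0,-2,1).
General solution: C_1e^(4t)(1,0,1) + C_2e^(-t)(0,1,0) + C_3e^(-4t)(0,-2,1).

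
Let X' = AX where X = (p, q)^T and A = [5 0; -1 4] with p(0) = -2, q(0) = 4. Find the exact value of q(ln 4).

A = [[5,0],[-1,4]]; eigenvalues λ = 4, 5.
Eigenvectors: (0,1) for λ=4, (1,-1) for λ=5.
From the initial condition, c_1 = 2, c_2 = -2.
q(ln 4) = (2)(4^4)(1) + (-2)(4^5)(-1) = 2560.

2560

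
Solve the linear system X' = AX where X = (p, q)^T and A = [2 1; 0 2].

Coefficient matrix A = [[2, 1], [0, 2]].
Characteristic polynomial det(A - λI) = λ^2 - 4λ + 4 = 0.
Single eigenvalue λ = 2 with algebraic multiplicity 2.
Eigenvector v = (1,0); generalized eigenvector w with (A-λI)w=v is (2,1).
General solution: e^(2t)[c_1·v + c_2·(t·v + w)].

p(t) = c_1e^(2t) + c_2te^(2t) + 2c_2e^(2t), q(t) = c_2e^(2t)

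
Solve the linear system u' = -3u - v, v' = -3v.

u(t) = -c_1e^(-3t) - c_2te^(-3t) + c_2e^(-3t), v(t) = c_2e^(-3t)

Coefficient matrix A = [[-3, -1], [0, -3]].
Characteristic polynomial det(A - λI) = λ^2 + 6λ + 9 = 0.
Single eigenvalue λ = -3 with algebraic multiplicity 2.
Eigenvector v = (-1,0); generalized eigenvector w with (A-λI)w=v is (1,1).
General solution: e^(-3t)[c_1·v + c_2·(t·v + w)].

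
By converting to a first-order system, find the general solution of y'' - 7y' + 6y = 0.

y(t) = C_1e^(6t) + C_2e^(t)

Let x_1 = y, x_2 = y'. Then x_1' = x_2 and x_2' = -6x_1 + 7x_2.
A = [[0,1],[-6,7]]; det(A-λI) = λ^2 - 7λ + 6.
Eigenvalues λ = 6, 1 with eigenvectors (1,6), (1,1).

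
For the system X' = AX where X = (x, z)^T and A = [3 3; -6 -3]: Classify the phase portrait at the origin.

A = [[3,3],[-6,-3]]; det(A-λI) = λ^2 + 9.
λ = 0 ± 3i: zero real part.

center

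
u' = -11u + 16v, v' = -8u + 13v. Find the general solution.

u(t) = -2K_1e^(-3t) - K_2e^(5t), v(t) = -K_1e^(-3t) - K_2e^(5t)

Coefficient matrix A = [[-11, 16], [-8, 13]].
Characteristic polynomial det(A - λI) = λ^2 - 2λ - 15 = 0.
Eigenvalues λ = -3, 5.
For λ=-3: (A-λI) row 1 is [-8, 16], so an eigenvector is (-2, -1).
For λ=5: (A-λI) row 1 is [-16, 16], so an eigenvector is (-1, -1).
General solution: K_1e^(-3t)(-2,-1) + K_2e^(5t)(-1,-1).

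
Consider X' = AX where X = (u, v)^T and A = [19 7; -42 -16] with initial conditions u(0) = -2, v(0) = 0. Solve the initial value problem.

Coefficient matrix A = [[19, 7], [-42, -16]].
Characteristic polynomial det(A - λI) = λ^2 - 3λ - 10 = 0.
Eigenvalues λ = 5, -2.
For λ=5: (A-λI) row 1 is [14, 7], so an eigenvector is (1, -2).
For λ=-2: (A-λI) row 1 is [21, 7], so an eigenvector is (1, -3).
General solution: c_1e^(5t)(1,-2) + c_2e^(-2t)(1,-3).
Applying u(0)=-2, v(0)=0 gives c_1=-6, c_2=4.

u(t) = -6e^(5t) + 4e^(-2t), v(t) = 12e^(5t) - 12e^(-2t)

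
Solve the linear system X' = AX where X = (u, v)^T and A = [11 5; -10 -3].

u(t) = -C_1e^(4t)sin(t) + 2C_1e^(4t)cos(t) + 2C_2e^(4t)sin(t) + C_2e^(4t)cos(t), v(t) = C_1e^(4t)sin(t) - 3C_1e^(4t)cos(t) - 3C_2e^(4t)sin(t) - C_2e^(4t)cos(t)

Coefficient matrix A = [[11, 5], [-10, -3]].
Characteristic polynomial det(A - λI) = λ^2 - 8λ + 17 = 0.
Eigenvalues λ = 4 ± i (complex conjugate pair).
For λ=4+i: an eigenvector is (2,-3) - i(-1,1) = (2 + i, -3 - i).
A real fundamental pair from Re and Im of e^((4+i)t)v: X_1 = e^(4t)(cos(t)·(2,-3) + sin(t)·(-1,1)), X_2 = e^(4t)(sin(t)·(2,-3) - cos(t)·(-1,1)).
General solution: C_1X_1 + C_2X_2.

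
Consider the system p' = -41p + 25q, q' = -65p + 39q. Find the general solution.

p(t) = C_1e^(-t)sin(5t) - 2C_1e^(-t)cos(5t) - 2C_2e^(-t)sin(5t) - C_2e^(-t)cos(5t), q(t) = 2C_1e^(-t)sin(5t) - 3C_1e^(-t)cos(5t) - 3C_2e^(-t)sin(5t) - 2C_2e^(-t)cos(5t)

Coefficient matrix A = [[-41, 25], [-65, 39]].
Characteristic polynomial det(A - λI) = λ^2 + 2λ + 26 = 0.
Eigenvalues λ = -1 ± 5i (complex conjugate pair).
For λ=-1+5i: an eigenvector is (-2,-3) - i(1,2) = (-2 - i, -3 - 2i).
A real fundamental pair from Re and Im of e^((-1+5i)t)v: X_1 = e^(-t)(cos(5t)·(-2,-3) + sin(5t)·(1,2)), X_2 = e^(-t)(sin(5t)·(-2,-3) - cos(5t)·(1,2)).
General solution: C_1X_1 + C_2X_2.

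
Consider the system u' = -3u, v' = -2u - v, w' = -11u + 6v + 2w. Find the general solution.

Coefficient matrix A = [[-3, 0, 0], [-2, -1, 0], [-11, 6, 2]].
det(A - λI) = 0 gives eigenvalues λ = -3, -1, 2.
For λ=-3: eigenvector (1,1,1).
For λ=-1: eigenvector (0,1,-2).
For λ=2: eigenvector (0,0,1).
General solution: K_1e^(-3t)(1,1,1) + K_2e^(-t)(0,1,-2) + K_3e^(2t)(0,0,1).

u(t) = K_1e^(-3t), v(t) = K_1e^(-3t) + K_2e^(-t), w(t) = K_1e^(-3t) - 2K_2e^(-t) + K_3e^(2t)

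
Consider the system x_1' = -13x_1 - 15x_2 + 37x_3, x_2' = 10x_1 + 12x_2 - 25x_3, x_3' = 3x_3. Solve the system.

Coefficient matrix A = [[-13, -15, 37], [10, 12, -25], [0, 0, 3]].
det(A - λI) = 0 gives eigenvalues λ = -3, 3, 2.
For λ=-3: eigenvector (3,-2,0).
For λ=3: eigenvector (7,-5,1).
For λ=2: eigenvector (-1,1,0).
General solution: K_1e^(-3t)(3,-2,0) + K_2e^(3t)(7,-5,1) + K_3e^(2t)(-1,1,0).

x_1(t) = 3K_1e^(-3t) + 7K_2e^(3t) - K_3e^(2t), x_2(t) = -2K_1e^(-3t) - 5K_2e^(3t) + K_3e^(2t), x_3(t) = K_2e^(3t)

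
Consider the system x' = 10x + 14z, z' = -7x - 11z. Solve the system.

x(t) = -K_1e^(-4t) + 2K_2e^(3t), z(t) = K_1e^(-4t) - K_2e^(3t)

Coefficient matrix A = [[10, 14], [-7, -11]].
Characteristic polynomial det(A - λI) = λ^2 + λ - 12 = 0.
Eigenvalues λ = -4, 3.
For λ=-4: (A-λI) row 1 is [14, 14], so an eigenvector is (-1, 1).
For λ=3: (A-λI) row 1 is [7, 14], so an eigenvector is (2, -1).
General solution: K_1e^(-4t)(-1,1) + K_2e^(3t)(2,-1).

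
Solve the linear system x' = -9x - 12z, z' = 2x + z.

x(t) = -3K_1e^(-5t) - 2K_2e^(-3t), z(t) = K_1e^(-5t) + K_2e^(-3t)

Coefficient matrix A = [[-9, -12], [2, 1]].
Characteristic polynomial det(A - λI) = λ^2 + 8λ + 15 = 0.
Eigenvalues λ = -5, -3.
For λ=-5: (A-λI) row 1 is [-4, -12], so an eigenvector is (-3, 1).
For λ=-3: (A-λI) row 1 is [-6, -12], so an eigenvector is (-2, 1).
General solution: K_1e^(-5t)(-3,1) + K_2e^(-3t)(-2,1).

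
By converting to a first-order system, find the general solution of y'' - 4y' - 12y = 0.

y(t) = c_1e^(6t) + c_2e^(-2t)

Let x_1 = y, x_2 = y'. Then x_1' = x_2 and x_2' = 12x_1 + 4x_2.
A = [[0,1],[12,4]]; det(A-λI) = λ^2 - 4λ - 12.
Eigenvalues λ = 6, -2 with eigenvectors (1,6), (1,-2).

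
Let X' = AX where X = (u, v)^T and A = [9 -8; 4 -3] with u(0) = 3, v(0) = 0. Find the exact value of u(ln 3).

A = [[9,-8],[4,-3]]; eigenvalues λ = 5, 1.
Eigenvectors: (-2,-1) for λ=5, (1,1) for λ=1.
From the initial condition, c_1 = -3, c_2 = -3.
u(ln 3) = (-3)(3^5)(-2) + (-3)(3^1)(1) = 1449.

1449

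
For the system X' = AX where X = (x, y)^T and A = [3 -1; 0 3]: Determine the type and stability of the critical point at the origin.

A = [[3,-1],[0,3]]; det(A-λI) = λ^2 - 6λ + 9.
repeated λ = 3 with a single eigenvector.

unstable improper node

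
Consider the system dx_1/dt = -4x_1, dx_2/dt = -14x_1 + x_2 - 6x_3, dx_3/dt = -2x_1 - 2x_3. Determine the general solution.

Coefficient matrix A = [[-4, 0, 0], [-14, 1, -6], [-2, 0, -2]].
det(A - λI) = 0 gives eigenvalues λ = -4, 1, -2.
For λ=-4: eigenvector (1,4,1).
For λ=1: eigenvector (0,1,0).
For λ=-2: eigenvector (0,2,1).
General solution: C_1e^(-4t)(1,4,1) + C_2e^(t)(0,1,0) + C_3e^(-2t)(0,2,1).

x_1(t) = C_1e^(-4t), x_2(t) = 4C_1e^(-4t) + C_2e^(t) + 2C_3e^(-2t), x_3(t) = C_1e^(-4t) + C_3e^(-2t)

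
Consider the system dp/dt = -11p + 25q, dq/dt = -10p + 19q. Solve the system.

Coefficient matrix A = [[-11, 25], [-10, 19]].
Characteristic polynomial det(A - λI) = λ^2 - 8λ + 41 = 0.
Eigenvalues λ = 4 ± 5i (complex conjugate pair).
For λ=4+5i: an eigenvector is (-2,-1) - i(1,1) = (-2 - i, -1 - i).
A real fundamental pair from Re and Im of e^((4+5i)t)v: X_1 = e^(4t)(cos(5t)·(-2,-1) + sin(5t)·(1,1)), X_2 = e^(4t)(sin(5t)·(-2,-1) - cos(5t)·(1,1)).
General solution: c_1X_1 + c_2X_2.

p(t) = c_1e^(4t)sin(5t) - 2c_1e^(4t)cos(5t) - 2c_2e^(4t)sin(5t) - c_2e^(4t)cos(5t), q(t) = c_1e^(4t)sin(5t) - c_1e^(4t)cos(5t) - c_2e^(4t)sin(5t) - c_2e^(4t)cos(5t)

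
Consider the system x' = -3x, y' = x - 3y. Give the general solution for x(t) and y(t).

x(t) = -K_2e^(-3t), y(t) = -K_1e^(-3t) - K_2te^(-3t) + 2K_2e^(-3t)

Coefficient matrix A = [[-3, 0], [1, -3]].
Characteristic polynomial det(A - λI) = λ^2 + 6λ + 9 = 0.
Single eigenvalue λ = -3 with algebraic multiplicity 2.
Eigenvector v = (0,-1); generalized eigenvector w with (A-λI)w=v is (-1,2).
General solution: e^(-3t)[K_1·v + K_2·(t·v + w)].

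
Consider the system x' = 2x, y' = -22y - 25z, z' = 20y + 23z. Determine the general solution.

Coefficient matrix A = [[2, 0, 0], [0, -22, -25], [0, 20, 23]].
det(A - λI) = 0 gives eigenvalues λ = -2, 2, 3.
For λ=-2: eigenvector (0,5,-4).
For λ=2: eigenvector (1,0,0).
For λ=3: eigenvector (0,-1,1).
General solution: K_1e^(-2t)(0,5,-4) + K_2e^(2t)(1,0,0) + K_3e^(3t)(0,-1,1).

x(t) = K_2e^(2t), y(t) = 5K_1e^(-2t) - K_3e^(3t), z(t) = -4K_1e^(-2t) + K_3e^(3t)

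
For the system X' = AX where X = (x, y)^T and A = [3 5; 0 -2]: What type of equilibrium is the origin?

saddle

A = [[3,5],[0,-2]]; det(A-λI) = λ^2 - λ - 6.
λ = 3, -2: opposite signs.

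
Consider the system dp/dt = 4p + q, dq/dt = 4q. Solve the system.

p(t) = K_1e^(4t) + K_2te^(4t) - 3K_2e^(4t), q(t) = K_2e^(4t)

Coefficient matrix A = [[4, 1], [0, 4]].
Characteristic polynomial det(A - λI) = λ^2 - 8λ + 16 = 0.
Single eigenvalue λ = 4 with algebraic multiplicity 2.
Eigenvector v = (1,0); generalized eigenvector w with (A-λI)w=v is (-3,1).
General solution: e^(4t)[K_1·v + K_2·(t·v + w)].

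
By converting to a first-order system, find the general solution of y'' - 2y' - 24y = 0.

y(t) = K_1e^(-4t) + K_2e^(6t)

Let x_1 = y, x_2 = y'. Then x_1' = x_2 and x_2' = 24x_1 + 2x_2.
A = [[0,1],[24,2]]; det(A-λI) = λ^2 - 2λ - 24.
Eigenvalues λ = -4, 6 with eigenvectors (1,-4), (1,6).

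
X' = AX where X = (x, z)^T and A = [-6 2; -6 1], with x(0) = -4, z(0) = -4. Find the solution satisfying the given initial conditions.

Coefficient matrix A = [[-6, 2], [-6, 1]].
Characteristic polynomial det(A - λI) = λ^2 + 5λ + 6 = 0.
Eigenvalues λ = -3, -2.
For λ=-3: (A-λI) row 1 is [-3, 2], so an eigenvector is (2, 3).
For λ=-2: (A-λI) row 1 is [-4, 2], so an eigenvector is (1, 2).
General solution: C_1e^(-3t)(2,3) + C_2e^(-2t)(1,2).
Applying x(0)=-4, z(0)=-4 gives C_1=-4, C_2=4.

x(t) = 4e^(-2t) - 8e^(-3t), z(t) = 8e^(-2t) - 12e^(-3t)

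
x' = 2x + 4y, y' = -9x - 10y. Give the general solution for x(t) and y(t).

Coefficient matrix A = [[2, 4], [-9, -10]].
Characteristic polynomial det(A - λI) = λ^2 + 8λ + 16 = 0.
Single eigenvalue λ = -4 with algebraic multiplicity 2.
Eigenvector v = (-2,3); generalized eigenvector w with (A-λI)w=v is (-1,1).
General solution: e^(-4t)[K_1·v + K_2·(t·v + w)].

x(t) = -2K_1e^(-4t) - 2K_2te^(-4t) - K_2e^(-4t), y(t) = 3K_1e^(-4t) + 3K_2te^(-4t) + K_2e^(-4t)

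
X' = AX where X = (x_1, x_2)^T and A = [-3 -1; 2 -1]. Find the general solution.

Coefficient matrix A = [[-3, -1], [2, -1]].
Characteristic polynomial det(A - λI) = λ^2 + 4λ + 5 = 0.
Eigenvalues λ = -2 ± i (complex conjugate pair).
For λ=-2+i: an eigenvector is (0,1) - i(-1,1) = (0 + i, 1 - i).
A real fundamental pair from Re and Im of e^((-2+i)t)v: X_1 = e^(-2t)(cos(t)·(0,1) + sin(t)·(-1,1)), X_2 = e^(-2t)(sin(t)·(0,1) - cos(t)·(-1,1)).
General solution: C_1X_1 + C_2X_2.

x_1(t) = -C_1e^(-2t)sin(t) + C_2e^(-2t)cos(t), x_2(t) = C_1e^(-2t)sin(t) + C_1e^(-2t)cos(t) + C_2e^(-2t)sin(t) - C_2e^(-2t)cos(t)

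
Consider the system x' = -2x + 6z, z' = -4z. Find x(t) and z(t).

Coefficient matrix A = [[-2, 6], [0, -4]].
Characteristic polynomial det(A - λI) = λ^2 + 6λ + 8 = 0.
Eigenvalues λ = -2, -4.
For λ=-2: (A-λI) row 1 is [0, 6], so an eigenvector is (-1, 0).
For λ=-4: (A-λI) row 1 is [2, 6], so an eigenvector is (-3, 1).
General solution: c_1e^(-2t)(-1,0) + c_2e^(-4t)(-3,1).

x(t) = -c_1e^(-2t) - 3c_2e^(-4t), z(t) = c_2e^(-4t)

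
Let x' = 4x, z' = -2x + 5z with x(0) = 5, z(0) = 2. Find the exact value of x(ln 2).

A = [[4,0],[-2,5]]; eigenvalues λ = 4, 5.
Eigenvectors: (-1,-2) for λ=4, (0,1) for λ=5.
From the initial condition, c_1 = -5, c_2 = -8.
x(ln 2) = (-5)(2^4)(-1) + (-8)(2^5)(0) = 80.

80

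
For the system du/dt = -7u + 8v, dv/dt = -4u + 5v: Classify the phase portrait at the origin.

A = [[-7,8],[-4,5]]; det(A-λI) = λ^2 + 2λ - 3.
λ = -3, 1: opposite signs.

saddle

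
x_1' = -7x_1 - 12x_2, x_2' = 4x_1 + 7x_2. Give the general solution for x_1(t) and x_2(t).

x_1(t) = 3C_1e^(t) + 2C_2e^(-t), x_2(t) = -2C_1e^(t) - C_2e^(-t)

Coefficient matrix A = [[-7, -12], [4, 7]].
Characteristic polynomial det(A - λI) = λ^2 - 1 = 0.
Eigenvalues λ = 1, -1.
For λ=1: (A-λI) row 1 is [-8, -12], so an eigenvector is (3, -2).
For λ=-1: (A-λI) row 1 is [-6, -12], so an eigenvector is (2, -1).
General solution: C_1e^(t)(3,-2) + C_2e^(-t)(2,-1).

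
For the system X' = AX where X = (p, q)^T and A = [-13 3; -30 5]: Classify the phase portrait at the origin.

stable spiral

A = [[-13,3],[-30,5]]; det(A-λI) = λ^2 + 8λ + 25.
λ = -4 ± 3i: negative real part.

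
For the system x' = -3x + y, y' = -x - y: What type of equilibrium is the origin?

stable improper node

A = [[-3,1],[-1,-1]]; det(A-λI) = λ^2 + 4λ + 4.
repeated λ = -2 with a single eigenvector.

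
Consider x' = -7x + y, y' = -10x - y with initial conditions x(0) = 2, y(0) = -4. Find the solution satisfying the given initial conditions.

x(t) = -10e^(-4t)sin(t) + 2e^(-4t)cos(t), y(t) = -32e^(-4t)sin(t) - 4e^(-4t)cos(t)

Coefficient matrix A = [[-7, 1], [-10, -1]].
Characteristic polynomial det(A - λI) = λ^2 + 8λ + 17 = 0.
Eigenvalues λ = -4 ± i (complex conjugate pair).
For λ=-4+i: an eigenvector is (1,3) - i(0,-1) = (1, 3 + i).
A real fundamental pair from Re and Im of e^((-4+i)t)v: X_1 = e^(-4t)(cos(t)·(1,3) + sin(t)·(0,-1)), X_2 = e^(-4t)(sin(t)·(1,3) - cos(t)·(0,-1)).
General solution: c_1X_1 + c_2X_2.
Applying x(0)=2, y(0)=-4 gives c_1=2, c_2=-10.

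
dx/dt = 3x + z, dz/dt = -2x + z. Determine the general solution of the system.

Coefficient matrix A = [[3, 1], [-2, 1]].
Characteristic polynomial det(A - λI) = λ^2 - 4λ + 5 = 0.
Eigenvalues λ = 2 ± i (complex conjugate pair).
For λ=2+i: an eigenvector is (0,1) - i(1,-1) = (0 - i, 1 + i).
A real fundamental pair from Re and Im of e^((2+i)t)v: X_1 = e^(2t)(cos(t)·(0,1) + sin(t)·(1,-1)), X_2 = e^(2t)(sin(t)·(0,1) - cos(t)·(1,-1)).
General solution: c_1X_1 + c_2X_2.

x(t) = c_1e^(2t)sin(t) - c_2e^(2t)cos(t), z(t) = -c_1e^(2t)sin(t) + c_1e^(2t)cos(t) + c_2e^(2t)sin(t) + c_2e^(2t)cos(t)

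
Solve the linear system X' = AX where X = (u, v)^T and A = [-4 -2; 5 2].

Coefficient matrix A = [[-4, -2], [5, 2]].
Characteristic polynomial det(A - λI) = λ^2 + 2λ + 2 = 0.
Eigenvalues λ = -1 ± i (complex conjugate pair).
For λ=-1+i: an eigenvector is (-1,1) - i(1,-2) = (-1 - i, 1 + 2i).
A real fundamental pair from Re and Im of e^((-1+i)t)v: X_1 = e^(-t)(cos(t)·(-1,1) + sin(t)·(1,-2)), X_2 = e^(-t)(sin(t)·(-1,1) - cos(t)·(1,-2)).
General solution: c_1X_1 + c_2X_2.

u(t) = c_1e^(-t)sin(t) - c_1e^(-t)cos(t) - c_2e^(-t)sin(t) - c_2e^(-t)cos(t), v(t) = -2c_1e^(-t)sin(t) + c_1e^(-t)cos(t) + c_2e^(-t)sin(t) + 2c_2e^(-t)cos(t)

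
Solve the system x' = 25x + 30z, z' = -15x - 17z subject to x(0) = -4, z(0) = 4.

Coefficient matrix A = [[25, 30], [-15, -17]].
Characteristic polynomial det(A - λI) = λ^2 - 8λ + 25 = 0.
Eigenvalues λ = 4 ± 3i (complex conjugate pair).
For λ=4+3i: an eigenvector is (-1,1) - i(3,-2) = (-1 - 3i, 1 + 2i).
A real fundamental pair from Re and Im of e^((4+3i)t)v: X_1 = e^(4t)(cos(3t)·(-1,1) + sin(3t)·(3,-2)), X_2 = e^(4t)(sin(3t)·(-1,1) - cos(3t)·(3,-2)).
General solution: K_1X_1 + K_2X_2.
Applying x(0)=-4, z(0)=4 gives K_1=4, K_2=0.

x(t) = 12e^(4t)sin(3t) - 4e^(4t)cos(3t), z(t) = -8e^(4t)sin(3t) + 4e^(4t)cos(3t)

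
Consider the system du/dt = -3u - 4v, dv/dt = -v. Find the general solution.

u(t) = K_1e^(-3t) + 2K_2e^(-t), v(t) = -K_2e^(-t)

Coefficient matrix A = [[-3, -4], [0, -1]].
Characteristic polynomial det(A - λI) = λ^2 + 4λ + 3 = 0.
Eigenvalues λ = -3, -1.
For λ=-3: (A-λI) row 1 is [0, -4], so an eigenvector is (1, 0).
For λ=-1: (A-λI) row 1 is [-2, -4], so an eigenvector is (2, -1).
General solution: K_1e^(-3t)(1,0) + K_2e^(-t)(2,-1).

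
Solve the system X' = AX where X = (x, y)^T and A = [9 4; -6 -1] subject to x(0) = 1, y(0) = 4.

x(t) = 11e^(5t) - 10e^(3t), y(t) = -11e^(5t) + 15e^(3t)

Coefficient matrix A = [[9, 4], [-6, -1]].
Characteristic polynomial det(A - λI) = λ^2 - 8λ + 15 = 0.
Eigenvalues λ = 5, 3.
For λ=5: (A-λI) row 1 is [4, 4], so an eigenvector is (-1, 1).
For λ=3: (A-λI) row 1 is [6, 4], so an eigenvector is (2, -3).
General solution: K_1e^(5t)(-1,1) + K_2e^(3t)(2,-3).
Applying x(0)=1, y(0)=4 gives K_1=-11, K_2=-5.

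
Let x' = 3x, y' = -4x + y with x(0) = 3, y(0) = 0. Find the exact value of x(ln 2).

24

A = [[3,0],[-4,1]]; eigenvalues λ = 1, 3.
Eigenvectors: (0,1) for λ=1, (-1,2) for λ=3.
From the initial condition, c_1 = 6, c_2 = -3.
x(ln 2) = (6)(2^1)(0) + (-3)(2^3)(-1) = 24.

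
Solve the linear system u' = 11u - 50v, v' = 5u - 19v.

u(t) = -c_1e^(-4t)sin(5t) + 3c_1e^(-4t)cos(5t) + 3c_2e^(-4t)sin(5t) + c_2e^(-4t)cos(5t), v(t) = c_1e^(-4t)cos(5t) + c_2e^(-4t)sin(5t)

Coefficient matrix A = [[11, -50], [5, -19]].
Characteristic polynomial det(A - λI) = λ^2 + 8λ + 41 = 0.
Eigenvalues λ = -4 ± 5i (complex conjugate pair).
For λ=-4+5i: an eigenvector is (3,1) - i(-1,0) = (3 + i, 1).
A real fundamental pair from Re and Im of e^((-4+5i)t)v: X_1 = e^(-4t)(cos(5t)·(3,1) + sin(5t)·(-1,0)), X_2 = e^(-4t)(sin(5t)·(3,1) - cos(5t)·(-1,0)).
General solution: c_1X_1 + c_2X_2.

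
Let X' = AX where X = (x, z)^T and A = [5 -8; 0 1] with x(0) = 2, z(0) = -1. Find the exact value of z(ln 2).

A = [[5,-8],[0,1]]; eigenvalues λ = 1, 5.
Eigenvectors: (2,1) for λ=1, (-1,0) for λ=5.
From the initial condition, c_1 = -1, c_2 = -4.
z(ln 2) = (-1)(2^1)(1) + (-4)(2^5)(0) = -2.

-2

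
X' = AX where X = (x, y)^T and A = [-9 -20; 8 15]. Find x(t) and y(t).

x(t) = 2K_1e^(3t)sin(4t) + K_1e^(3t)cos(4t) + K_2e^(3t)sin(4t) - 2K_2e^(3t)cos(4t), y(t) = -K_1e^(3t)sin(4t) - K_1e^(3t)cos(4t) - K_2e^(3t)sin(4t) + K_2e^(3t)cos(4t)

Coefficient matrix A = [[-9, -20], [8, 15]].
Characteristic polynomial det(A - λI) = λ^2 - 6λ + 25 = 0.
Eigenvalues λ = 3 ± 4i (complex conjugate pair).
For λ=3+4i: an eigenvector is (1,-1) - i(2,-1) = (1 - 2i, -1 + i).
A real fundamental pair from Re and Im of e^((3+4i)t)v: X_1 = e^(3t)(cos(4t)·(1,-1) + sin(4t)·(2,-1)), X_2 = e^(3t)(sin(4t)·(1,-1) - cos(4t)·(2,-1)).
General solution: K_1X_1 + K_2X_2.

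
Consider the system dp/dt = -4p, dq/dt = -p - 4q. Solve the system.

Coefficient matrix A = [[-4, 0], [-1, -4]].
Characteristic polynomial det(A - λI) = λ^2 + 8λ + 16 = 0.
Single eigenvalue λ = -4 with algebraic multiplicity 2.
Eigenvector v = (0,1); generalized eigenvector w with (A-λI)w=v is (-1,3).
General solution: e^(-4t)[c_1·v + c_2·(t·v + w)].

p(t) = -c_2e^(-4t), q(t) = c_1e^(-4t) + c_2te^(-4t) + 3c_2e^(-4t)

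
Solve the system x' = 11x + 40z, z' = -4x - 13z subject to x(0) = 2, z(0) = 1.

x(t) = 16e^(-t)sin(4t) + 2e^(-t)cos(4t), z(t) = -5e^(-t)sin(4t) + e^(-t)cos(4t)

Coefficient matrix A = [[11, 40], [-4, -13]].
Characteristic polynomial det(A - λI) = λ^2 + 2λ + 17 = 0.
Eigenvalues λ = -1 ± 4i (complex conjugate pair).
For λ=-1+4i: an eigenvector is (-1,0) - i(-3,1) = (-1 + 3i, 0 - i).
A real fundamental pair from Re and Im of e^((-1+4i)t)v: X_1 = e^(-t)(cos(4t)·(-1,0) + sin(4t)·(-3,1)), X_2 = e^(-t)(sin(4t)·(-1,0) - cos(4t)·(-3,1)).
General solution: K_1X_1 + K_2X_2.
Applying x(0)=2, z(0)=1 gives K_1=-5, K_2=-1.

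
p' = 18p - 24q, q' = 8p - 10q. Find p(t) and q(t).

Coefficient matrix A = [[18, -24], [8, -10]].
Characteristic polynomial det(A - λI) = λ^2 - 8λ + 12 = 0.
Eigenvalues λ = 6, 2.
For λ=6: (A-λI) row 1 is [12, -24], so an eigenvector is (2, 1).
For λ=2: (A-λI) row 1 is [16, -24], so an eigenvector is (-3, -2).
General solution: c_1e^(6t)(2,1) + c_2e^(2t)(-3,-2).

p(t) = 2c_1e^(6t) - 3c_2e^(2t), q(t) = c_1e^(6t) - 2c_2e^(2t)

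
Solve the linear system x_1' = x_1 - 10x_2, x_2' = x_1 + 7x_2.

Coefficient matrix A = [[1, -10], [1, 7]].
Characteristic polynomial det(A - λI) = λ^2 - 8λ + 17 = 0.
Eigenvalues λ = 4 ± i (complex conjugate pair).
For λ=4+i: an eigenvector is (3,-1) - i(1,0) = (3 - i, -1).
A real fundamental pair from Re and Im of e^((4+i)t)v: X_1 = e^(4t)(cos(t)·(3,-1) + sin(t)·(1,0)), X_2 = e^(4t)(sin(t)·(3,-1) - cos(t)·(1,0)).
General solution: C_1X_1 + C_2X_2.

x_1(t) = C_1e^(4t)sin(t) + 3C_1e^(4t)cos(t) + 3C_2e^(4t)sin(t) - C_2e^(4t)cos(t), x_2(t) = -C_1e^(4t)cos(t) - C_2e^(4t)sin(t)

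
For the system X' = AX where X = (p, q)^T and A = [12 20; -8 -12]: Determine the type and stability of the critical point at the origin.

center

A = [[12,20],[-8,-12]]; det(A-λI) = λ^2 + 16.
λ = 0 ± 4i: zero real part.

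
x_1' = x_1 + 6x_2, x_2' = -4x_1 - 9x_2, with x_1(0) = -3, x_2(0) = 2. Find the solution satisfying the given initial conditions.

Coefficient matrix A = [[1, 6], [-4, -9]].
Characteristic polynomial det(A - λI) = λ^2 + 8λ + 15 = 0.
Eigenvalues λ = -3, -5.
For λ=-3: (A-λI) row 1 is [4, 6], so an eigenvector is (-3, 2).
For λ=-5: (A-λI) row 1 is [6, 6], so an eigenvector is (1, -1).
General solution: K_1e^(-3t)(-3,2) + K_2e^(-5t)(1,-1).
Applying x_1(0)=-3, x_2(0)=2 gives K_1=1, K_2=0.

x_1(t) = -3e^(-3t), x_2(t) = 2e^(-3t)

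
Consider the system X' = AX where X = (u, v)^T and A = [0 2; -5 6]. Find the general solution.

Coefficient matrix A = [[0, 2], [-5, 6]].
Characteristic polynomial det(A - λI) = λ^2 - 6λ + 10 = 0.
Eigenvalues λ = 3 ± i (complex conjugate pair).
For λ=3+i: an eigenvector is (-1,-2) - i(-1,-1) = (-1 + i, -2 + i).
A real fundamental pair from Re and Im of e^((3+i)t)v: X_1 = e^(3t)(cos(t)·(-1,-2) + sin(t)·(-1,-1)), X_2 = e^(3t)(sin(t)·(-1,-2) - cos(t)·(-1,-1)).
General solution: K_1X_1 + K_2X_2.

u(t) = -K_1e^(3t)sin(t) - K_1e^(3t)cos(t) - K_2e^(3t)sin(t) + K_2e^(3t)cos(t), v(t) = -K_1e^(3t)sin(t) - 2K_1e^(3t)cos(t) - 2K_2e^(3t)sin(t) + K_2e^(3t)cos(t)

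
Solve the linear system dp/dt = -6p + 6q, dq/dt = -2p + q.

p(t) = 2C_1e^(-3t) - 3C_2e^(-2t), q(t) = C_1e^(-3t) - 2C_2e^(-2t)

Coefficient matrix A = [[-6, 6], [-2, 1]].
Characteristic polynomial det(A - λI) = λ^2 + 5λ + 6 = 0.
Eigenvalues λ = -3, -2.
For λ=-3: (A-λI) row 1 is [-3, 6], so an eigenvector is (2, 1).
For λ=-2: (A-λI) row 1 is [-4, 6], so an eigenvector is (-3, -2).
General solution: C_1e^(-3t)(2,1) + C_2e^(-2t)(-3,-2).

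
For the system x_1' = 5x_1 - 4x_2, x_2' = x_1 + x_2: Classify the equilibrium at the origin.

unstable improper node

A = [[5,-4],[1,1]]; det(A-λI) = λ^2 - 6λ + 9.
repeated λ = 3 with a single eigenvector.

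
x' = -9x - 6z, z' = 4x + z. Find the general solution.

x(t) = -K_1e^(-3t) - 3K_2e^(-5t), z(t) = K_1e^(-3t) + 2K_2e^(-5t)

Coefficient matrix A = [[-9, -6], [4, 1]].
Characteristic polynomial det(A - λI) = λ^2 + 8λ + 15 = 0.
Eigenvalues λ = -3, -5.
For λ=-3: (A-λI) row 1 is [-6, -6], so an eigenvector is (-1, 1).
For λ=-5: (A-λI) row 1 is [-4, -6], so an eigenvector is (-3, 2).
General solution: K_1e^(-3t)(-1,1) + K_2e^(-5t)(-3,2).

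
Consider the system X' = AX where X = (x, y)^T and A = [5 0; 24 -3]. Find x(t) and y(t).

x(t) = K_1e^(5t), y(t) = 3K_1e^(5t) - K_2e^(-3t)

Coefficient matrix A = [[5, 0], [24, -3]].
Characteristic polynomial det(A - λI) = λ^2 - 2λ - 15 = 0.
Eigenvalues λ = 5, -3.
For λ=5: (A-λI) row 2 is [24, -8], so an eigenvector is (1, 3).
For λ=-3: (A-λI) row 1 is [8, 0], so an eigenvector is (0, -1).
General solution: K_1e^(5t)(1,3) + K_2e^(-3t)(0,-1).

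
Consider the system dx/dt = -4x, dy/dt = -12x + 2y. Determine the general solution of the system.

Coefficient matrix A = [[-4, 0], [-12, 2]].
Characteristic polynomial det(A - λI) = λ^2 + 2λ - 8 = 0.
Eigenvalues λ = -4, 2.
For λ=-4: (A-λI) row 2 is [-12, 6], so an eigenvector is (1, 2).
For λ=2: (A-λI) row 1 is [-6, 0], so an eigenvector is (0, 1).
General solution: C_1e^(-4t)(1,2) + C_2e^(2t)(0,1).

x(t) = C_1e^(-4t), y(t) = 2C_1e^(-4t) + C_2e^(2t)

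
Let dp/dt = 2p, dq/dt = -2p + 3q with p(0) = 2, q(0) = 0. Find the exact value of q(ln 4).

-192

A = [[2,0],[-2,3]]; eigenvalues λ = 3, 2.
Eigenvectors: (0,-1) for λ=3, (1,2) for λ=2.
From the initial condition, c_1 = 4, c_2 = 2.
q(ln 4) = (4)(4^3)(-1) + (2)(4^2)(2) = -192.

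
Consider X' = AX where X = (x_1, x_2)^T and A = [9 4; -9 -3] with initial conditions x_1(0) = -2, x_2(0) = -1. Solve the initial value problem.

x_1(t) = -16te^(3t) - 2e^(3t), x_2(t) = 24te^(3t) - e^(3t)

Coefficient matrix A = [[9, 4], [-9, -3]].
Characteristic polynomial det(A - λI) = λ^2 - 6λ + 9 = 0.
Single eigenvalue λ = 3 with algebraic multiplicity 2.
Eigenvector v = (-2,3); generalized eigenvector w with (A-λI)w=v is (1,-2).
General solution: e^(3t)[C_1·v + C_2·(t·v + w)].
Applying x_1(0)=-2, x_2(0)=-1 gives C_1=5, C_2=8.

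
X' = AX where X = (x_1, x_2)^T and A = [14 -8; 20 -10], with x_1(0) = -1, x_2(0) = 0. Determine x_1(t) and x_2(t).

x_1(t) = -3e^(2t)sin(4t) - e^(2t)cos(4t), x_2(t) = -5e^(2t)sin(4t)

Coefficient matrix A = [[14, -8], [20, -10]].
Characteristic polynomial det(A - λI) = λ^2 - 4λ + 20 = 0.
Eigenvalues λ = 2 ± 4i (complex conjugate pair).
For λ=2+4i: an eigenvector is (-1,-1) - i(-1,-2) = (-1 + i, -1 + 2i).
A real fundamental pair from Re and Im of e^((2+4i)t)v: X_1 = e^(2t)(cos(4t)·(-1,-1) + sin(4t)·(-1,-2)), X_2 = e^(2t)(sin(4t)·(-1,-1) - cos(4t)·(-1,-2)).
General solution: C_1X_1 + C_2X_2.
Applying x_1(0)=-1, x_2(0)=0 gives C_1=2, C_2=1.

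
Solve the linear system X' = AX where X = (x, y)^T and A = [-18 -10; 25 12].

x(t) = -c_1e^(-3t)sin(5t) - c_1e^(-3t)cos(5t) - c_2e^(-3t)sin(5t) + c_2e^(-3t)cos(5t), y(t) = c_1e^(-3t)sin(5t) + 2c_1e^(-3t)cos(5t) + 2c_2e^(-3t)sin(5t) - c_2e^(-3t)cos(5t)

Coefficient matrix A = [[-18, -10], [25, 12]].
Characteristic polynomial det(A - λI) = λ^2 + 6λ + 34 = 0.
Eigenvalues λ = -3 ± 5i (complex conjugate pair).
For λ=-3+5i: an eigenvector is (-1,2) - i(-1,1) = (-1 + i, 2 - i).
A real fundamental pair from Re and Im of e^((-3+5i)t)v: X_1 = e^(-3t)(cos(5t)·(-1,2) + sin(5t)·(-1,1)), X_2 = e^(-3t)(sin(5t)·(-1,2) - cos(5t)·(-1,1)).
General solution: c_1X_1 + c_2X_2.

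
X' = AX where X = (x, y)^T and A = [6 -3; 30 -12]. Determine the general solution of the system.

Coefficient matrix A = [[6, -3], [30, -12]].
Characteristic polynomial det(A - λI) = λ^2 + 6λ + 18 = 0.
Eigenvalues λ = -3 ± 3i (complex conjugate pair).
For λ=-3+3i: an eigenvector is (-1,-3) - i(0,-1) = (-1, -3 + i).
A real fundamental pair from Re and Im of e^((-3+3i)t)v: X_1 = e^(-3t)(cos(3t)·(-1,-3) + sin(3t)·(0,-1)), X_2 = e^(-3t)(sin(3t)·(-1,-3) - cos(3t)·(0,-1)).
General solution: K_1X_1 + K_2X_2.

x(t) = -K_1e^(-3t)cos(3t) - K_2e^(-3t)sin(3t), y(t) = -K_1e^(-3t)sin(3t) - 3K_1e^(-3t)cos(3t) - 3K_2e^(-3t)sin(3t) + K_2e^(-3t)cos(3t)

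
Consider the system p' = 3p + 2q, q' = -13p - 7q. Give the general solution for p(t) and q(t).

Coefficient matrix A = [[3, 2], [-13, -7]].
Characteristic polynomial det(A - λI) = λ^2 + 4λ + 5 = 0.
Eigenvalues λ = -2 ± i (complex conjugate pair).
For λ=-2+i: an eigenvector is (1,-3) - i(-1,2) = (1 + i, -3 - 2i).
A real fundamental pair from Re and Im of e^((-2+i)t)v: X_1 = e^(-2t)(cos(t)·(1,-3) + sin(t)·(-1,2)), X_2 = e^(-2t)(sin(t)·(1,-3) - cos(t)·(-1,2)).
General solution: C_1X_1 + C_2X_2.

p(t) = -C_1e^(-2t)sin(t) + C_1e^(-2t)cos(t) + C_2e^(-2t)sin(t) + C_2e^(-2t)cos(t), q(t) = 2C_1e^(-2t)sin(t) - 3C_1e^(-2t)cos(t) - 3C_2e^(-2t)sin(t) - 2C_2e^(-2t)cos(t)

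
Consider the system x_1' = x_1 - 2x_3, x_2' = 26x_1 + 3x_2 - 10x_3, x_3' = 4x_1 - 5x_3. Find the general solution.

Coefficient matrix A = [[1, 0, -2], [26, 3, -10], [4, 0, -5]].
det(A - λI) = 0 gives eigenvalues λ = 3, -3, -1.
For λ=3: eigenvector (0,1,0).
For λ=-3: eigenvector (1,-1,2).
For λ=-1: eigenvector (-1,4,-1).
General solution: C_1e^(3t)(0,1,0) + C_2e^(-3t)(1,-1,2) + C_3e^(-t)(-1,4,-1).

x_1(t) = C_2e^(-3t) - C_3e^(-t), x_2(t) = C_1e^(3t) - C_2e^(-3t) + 4C_3e^(-t), x_3(t) = 2C_2e^(-3t) - C_3e^(-t)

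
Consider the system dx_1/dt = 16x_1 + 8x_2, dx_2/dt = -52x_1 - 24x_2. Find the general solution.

x_1(t) = K_1e^(-4t)sin(4t) - K_1e^(-4t)cos(4t) - K_2e^(-4t)sin(4t) - K_2e^(-4t)cos(4t), x_2(t) = -2K_1e^(-4t)sin(4t) + 3K_1e^(-4t)cos(4t) + 3K_2e^(-4t)sin(4t) + 2K_2e^(-4t)cos(4t)

Coefficient matrix A = [[16, 8], [-52, -24]].
Characteristic polynomial det(A - λI) = λ^2 + 8λ + 32 = 0.
Eigenvalues λ = -4 ± 4i (complex conjugate pair).
For λ=-4+4i: an eigenvector is (-1,3) - i(1,-2) = (-1 - i, 3 + 2i).
A real fundamental pair from Re and Im of e^((-4+4i)t)v: X_1 = e^(-4t)(cos(4t)·(-1,3) + sin(4t)·(1,-2)), X_2 = e^(-4t)(sin(4t)·(-1,3) - cos(4t)·(1,-2)).
General solution: K_1X_1 + K_2X_2.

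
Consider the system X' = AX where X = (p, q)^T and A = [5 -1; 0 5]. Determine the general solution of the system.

p(t) = -C_1e^(5t) - C_2te^(5t) + 3C_2e^(5t), q(t) = C_2e^(5t)

Coefficient matrix A = [[5, -1], [0, 5]].
Characteristic polynomial det(A - λI) = λ^2 - 10λ + 25 = 0.
Single eigenvalue λ = 5 with algebraic multiplicity 2.
Eigenvector v = (-1,0); generalized eigenvector w with (A-λI)w=v is (3,1).
General solution: e^(5t)[C_1·v + C_2·(t·v + w)].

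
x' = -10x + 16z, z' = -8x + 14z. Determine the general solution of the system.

Coefficient matrix A = [[-10, 16], [-8, 14]].
Characteristic polynomial det(A - λI) = λ^2 - 4λ - 12 = 0.
Eigenvalues λ = 6, -2.
For λ=6: (A-λI) row 1 is [-16, 16], so an eigenvector is (1, 1).
For λ=-2: (A-λI) row 1 is [-8, 16], so an eigenvector is (-2, -1).
General solution: c_1e^(6t)(1,1) + c_2e^(-2t)(-2,-1).

x(t) = c_1e^(6t) - 2c_2e^(-2t), z(t) = c_1e^(6t) - c_2e^(-2t)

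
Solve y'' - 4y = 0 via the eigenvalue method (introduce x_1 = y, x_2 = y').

Let x_1 = y, x_2 = y'. Then x_1' = x_2 and x_2' = 4x_1.
A = [[0,1],[4,0]]; det(A-λI) = λ^2 - 4.
Eigenvalues λ = 2, -2 with eigenvectors (1,2), (1,-2).

y(t) = C_1e^(2t) + C_2e^(-2t)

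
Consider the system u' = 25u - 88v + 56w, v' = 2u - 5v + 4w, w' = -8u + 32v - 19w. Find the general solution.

u(t) = C_1e^(t) + 4C_2e^(3t) - 2C_3e^(-3t), v(t) = -C_1e^(t) + C_2e^(3t), w(t) = -2C_1e^(t) + C_3e^(-3t)

Coefficient matrix A = [[25, -88, 56], [2, -5, 4], [-8, 32, -19]].
det(A - λI) = 0 gives eigenvalues λ = 1, 3, -3.
For λ=1: eigenvector (1,-1,-2).
For λ=3: eigenvector (4,1,0).
For λ=-3: eigenvector (-2,0,1).
General solution: C_1e^(t)(1,-1,-2) + C_2e^(3t)(4,1,0) + C_3e^(-3t)(-2,0,1).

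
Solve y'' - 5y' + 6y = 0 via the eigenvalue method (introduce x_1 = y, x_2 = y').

y(t) = K_1e^(2t) + K_2e^(3t)

Let x_1 = y, x_2 = y'. Then x_1' = x_2 and x_2' = -6x_1 + 5x_2.
A = [[0,1],[-6,5]]; det(A-λI) = λ^2 - 5λ + 6.
Eigenvalues λ = 2, 3 with eigenvectors (1,2), (1,3).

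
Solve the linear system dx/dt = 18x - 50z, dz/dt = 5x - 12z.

Coefficient matrix A = [[18, -50], [5, -12]].
Characteristic polynomial det(A - λI) = λ^2 - 6λ + 34 = 0.
Eigenvalues λ = 3 ± 5i (complex conjugate pair).
For λ=3+5i: an eigenvector is (1,0) - i(3,1) = (1 - 3i, 0 - i).
A real fundamental pair from Re and Im of e^((3+5i)t)v: X_1 = e^(3t)(cos(5t)·(1,0) + sin(5t)·(3,1)), X_2 = e^(3t)(sin(5t)·(1,0) - cos(5t)·(3,1)).
General solution: C_1X_1 + C_2X_2.

x(t) = 3C_1e^(3t)sin(5t) + C_1e^(3t)cos(5t) + C_2e^(3t)sin(5t) - 3C_2e^(3t)cos(5t), z(t) = C_1e^(3t)sin(5t) - C_2e^(3t)cos(5t)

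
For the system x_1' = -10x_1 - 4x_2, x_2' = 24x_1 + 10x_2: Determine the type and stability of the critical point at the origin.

A = [[-10,-4],[24,10]]; det(A-λI) = λ^2 - 4.
λ = -2, 2: opposite signs.

saddle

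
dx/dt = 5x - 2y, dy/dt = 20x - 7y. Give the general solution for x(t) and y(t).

x(t) = C_1e^(-t)sin(2t) - C_2e^(-t)cos(2t), y(t) = 3C_1e^(-t)sin(2t) - C_1e^(-t)cos(2t) - C_2e^(-t)sin(2t) - 3C_2e^(-t)cos(2t)

Coefficient matrix A = [[5, -2], [20, -7]].
Characteristic polynomial det(A - λI) = λ^2 + 2λ + 5 = 0.
Eigenvalues λ = -1 ± 2i (complex conjugate pair).
For λ=-1+2i: an eigenvector is (0,-1) - i(1,3) = (0 - i, -1 - 3i).
A real fundamental pair from Re and Im of e^((-1+2i)t)v: X_1 = e^(-t)(cos(2t)·(0,-1) + sin(2t)·(1,3)), X_2 = e^(-t)(sin(2t)·(0,-1) - cos(2t)·(1,3)).
General solution: C_1X_1 + C_2X_2.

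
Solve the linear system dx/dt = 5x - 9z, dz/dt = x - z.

x(t) = -3K_1e^(2t) - 3K_2te^(2t) - K_2e^(2t), z(t) = -K_1e^(2t) - K_2te^(2t)

Coefficient matrix A = [[5, -9], [1, -1]].
Characteristic polynomial det(A - λI) = λ^2 - 4λ + 4 = 0.
Single eigenvalue λ = 2 with algebraic multiplicity 2.
Eigenvector v = (-3,-1); generalized eigenvector w with (A-λI)w=v is (-1,0).
General solution: e^(2t)[K_1·v + K_2·(t·v + w)].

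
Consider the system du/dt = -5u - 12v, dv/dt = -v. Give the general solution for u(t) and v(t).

u(t) = 3C_1e^(-t) - C_2e^(-5t), v(t) = -C_1e^(-t)

Coefficient matrix A = [[-5, -12], [0, -1]].
Characteristic polynomial det(A - λI) = λ^2 + 6λ + 5 = 0.
Eigenvalues λ = -1, -5.
For λ=-1: (A-λI) row 1 is [-4, -12], so an eigenvector is (3, -1).
For λ=-5: (A-λI) row 1 is [0, -12], so an eigenvector is (-1, 0).
General solution: C_1e^(-t)(3,-1) + C_2e^(-5t)(-1,0).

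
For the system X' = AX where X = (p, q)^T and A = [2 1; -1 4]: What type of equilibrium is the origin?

A = [[2,1],[-1,4]]; det(A-λI) = λ^2 - 6λ + 9.
repeated λ = 3 with a single eigenvector.

unstable improper node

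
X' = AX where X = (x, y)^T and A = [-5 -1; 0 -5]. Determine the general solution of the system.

Coefficient matrix A = [[-5, -1], [0, -5]].
Characteristic polynomial det(A - λI) = λ^2 + 10λ + 25 = 0.
Single eigenvalue λ = -5 with algebraic multiplicity 2.
Eigenvector v = (1,0); generalized eigenvector w with (A-λI)w=v is (-2,-1).
General solution: e^(-5t)[C_1·v + C_2·(t·v + w)].

x(t) = C_1e^(-5t) + C_2te^(-5t) - 2C_2e^(-5t), y(t) = -C_2e^(-5t)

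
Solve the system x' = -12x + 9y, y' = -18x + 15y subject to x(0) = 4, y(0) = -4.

Coefficient matrix A = [[-12, 9], [-18, 15]].
Characteristic polynomial det(A - λI) = λ^2 - 3λ - 18 = 0.
Eigenvalues λ = 6, -3.
For λ=6: (A-λI) row 1 is [-18, 9], so an eigenvector is (1, 2).
For λ=-3: (A-λI) row 1 is [-9, 9], so an eigenvector is (-1, -1).
General solution: K_1e^(6t)(1,2) + K_2e^(-3t)(-1,-1).
Applying x(0)=4, y(0)=-4 gives K_1=-8, K_2=-12.

x(t) = -8e^(6t) + 12e^(-3t), y(t) = -16e^(6t) + 12e^(-3t)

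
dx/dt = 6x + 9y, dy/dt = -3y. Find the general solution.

x(t) = -K_1e^(-3t) + K_2e^(6t), y(t) = K_1e^(-3t)

Coefficient matrix A = [[6, 9], [0, -3]].
Characteristic polynomial det(A - λI) = λ^2 - 3λ - 18 = 0.
Eigenvalues λ = -3, 6.
For λ=-3: (A-λI) row 1 is [9, 9], so an eigenvector is (-1, 1).
For λ=6: (A-λI) row 1 is [0, 9], so an eigenvector is (1, 0).
General solution: K_1e^(-3t)(-1,1) + K_2e^(6t)(1,0).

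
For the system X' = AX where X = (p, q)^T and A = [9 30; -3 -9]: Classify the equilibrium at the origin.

center

A = [[9,30],[-3,-9]]; det(A-λI) = λ^2 + 9.
λ = 0 ± 3i: zero real part.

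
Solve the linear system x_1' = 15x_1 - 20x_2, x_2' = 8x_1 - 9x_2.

x_1(t) = 2c_1e^(3t)sin(4t) - c_1e^(3t)cos(4t) - c_2e^(3t)sin(4t) - 2c_2e^(3t)cos(4t), x_2(t) = c_1e^(3t)sin(4t) - c_1e^(3t)cos(4t) - c_2e^(3t)sin(4t) - c_2e^(3t)cos(4t)

Coefficient matrix A = [[15, -20], [8, -9]].
Characteristic polynomial det(A - λI) = λ^2 - 6λ + 25 = 0.
Eigenvalues λ = 3 ± 4i (complex conjugate pair).
For λ=3+4i: an eigenvector is (-1,-1) - i(2,1) = (-1 - 2i, -1 - i).
A real fundamental pair from Re and Im of e^((3+4i)t)v: X_1 = e^(3t)(cos(4t)·(-1,-1) + sin(4t)·(2,1)), X_2 = e^(3t)(sin(4t)·(-1,-1) - cos(4t)·(2,1)).
General solution: c_1X_1 + c_2X_2.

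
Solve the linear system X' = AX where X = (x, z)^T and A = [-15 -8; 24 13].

x(t) = c_1e^(t) - 2c_2e^(-3t), z(t) = -2c_1e^(t) + 3c_2e^(-3t)

Coefficient matrix A = [[-15, -8], [24, 13]].
Characteristic polynomial det(A - λI) = λ^2 + 2λ - 3 = 0.
Eigenvalues λ = 1, -3.
For λ=1: (A-λI) row 1 is [-16, -8], so an eigenvector is (1, -2).
For λ=-3: (A-λI) row 1 is [-12, -8], so an eigenvector is (-2, 3).
General solution: c_1e^(t)(1,-2) + c_2e^(-3t)(-2,3).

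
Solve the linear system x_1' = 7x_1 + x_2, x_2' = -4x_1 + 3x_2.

Coefficient matrix A = [[7, 1], [-4, 3]].
Characteristic polynomial det(A - λI) = λ^2 - 10λ + 25 = 0.
Single eigenvalue λ = 5 with algebraic multiplicity 2.
Eigenvector v = (1,-2); generalized eigenvector w with (A-λI)w=v is (0,1).
General solution: e^(5t)[c_1·v + c_2·(t·v + w)].

x_1(t) = c_1e^(5t) + c_2te^(5t), x_2(t) = -2c_1e^(5t) - 2c_2te^(5t) + c_2e^(5t)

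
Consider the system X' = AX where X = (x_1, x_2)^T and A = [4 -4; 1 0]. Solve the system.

Coefficient matrix A = [[4, -4], [1, 0]].
Characteristic polynomial det(A - λI) = λ^2 - 4λ + 4 = 0.
Single eigenvalue λ = 2 with algebraic multiplicity 2.
Eigenvector v = (-2,-1); generalized eigenvector w with (A-λI)w=v is (1,1).
General solution: e^(2t)[K_1·v + K_2·(t·v + w)].

x_1(t) = -2K_1e^(2t) - 2K_2te^(2t) + K_2e^(2t), x_2(t) = -K_1e^(2t) - K_2te^(2t) + K_2e^(2t)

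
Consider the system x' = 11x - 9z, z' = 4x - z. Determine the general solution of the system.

x(t) = 3K_1e^(5t) + 3K_2te^(5t) + 2K_2e^(5t), z(t) = 2K_1e^(5t) + 2K_2te^(5t) + K_2e^(5t)

Coefficient matrix A = [[11, -9], [4, -1]].
Characteristic polynomial det(A - λI) = λ^2 - 10λ + 25 = 0.
Single eigenvalue λ = 5 with algebraic multiplicity 2.
Eigenvector v = (3,2); generalized eigenvector w with (A-λI)w=v is (2,1).
General solution: e^(5t)[K_1·v + K_2·(t·v + w)].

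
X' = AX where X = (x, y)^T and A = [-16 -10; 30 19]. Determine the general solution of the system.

x(t) = 2K_1e^(-t) + K_2e^(4t), y(t) = -3K_1e^(-t) - 2K_2e^(4t)

Coefficient matrix A = [[-16, -10], [30, 19]].
Characteristic polynomial det(A - λI) = λ^2 - 3λ - 4 = 0.
Eigenvalues λ = -1, 4.
For λ=-1: (A-λI) row 1 is [-15, -10], so an eigenvector is (2, -3).
For λ=4: (A-λI) row 1 is [-20, -10], so an eigenvector is (1, -2).
General solution: K_1e^(-t)(2,-3) + K_2e^(4t)(1,-2).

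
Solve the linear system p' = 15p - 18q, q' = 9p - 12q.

Coefficient matrix A = [[15, -18], [9, -12]].
Characteristic polynomial det(A - λI) = λ^2 - 3λ - 18 = 0.
Eigenvalues λ = 6, -3.
For λ=6: (A-λI) row 1 is [9, -18], so an eigenvector is (2, 1).
For λ=-3: (A-λI) row 1 is [18, -18], so an eigenvector is (1, 1).
General solution: K_1e^(6t)(2,1) + K_2e^(-3t)(1,1).

p(t) = 2K_1e^(6t) + K_2e^(-3t), q(t) = K_1e^(6t) + K_2e^(-3t)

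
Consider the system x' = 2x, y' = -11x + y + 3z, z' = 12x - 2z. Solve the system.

x(t) = c_1e^(2t), y(t) = -2c_1e^(2t) + c_2e^(t) - c_3e^(-2t), z(t) = 3c_1e^(2t) + c_3e^(-2t)

Coefficient matrix A = [[2, 0, 0], [-11, 1, 3], [12, 0, -2]].
det(A - λI) = 0 gives eigenvalues λ = 2, 1, -2.
For λ=2: eigenvector (1,-2,3).
For λ=1: eigenvector (0,1,0).
For λ=-2: eigenvector (0,-1,1).
General solution: c_1e^(2t)(1,-2,3) + c_2e^(t)(0,1,0) + c_3e^(-2t)(0,-1,1).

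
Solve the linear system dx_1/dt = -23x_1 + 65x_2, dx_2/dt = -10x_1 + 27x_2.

Coefficient matrix A = [[-23, 65], [-10, 27]].
Characteristic polynomial det(A - λI) = λ^2 - 4λ + 29 = 0.
Eigenvalues λ = 2 ± 5i (complex conjugate pair).
For λ=2+5i: an eigenvector is (3,1) - i(-2,-1) = (3 + 2i, 1 + i).
A real fundamental pair from Re and Im of e^((2+5i)t)v: X_1 = e^(2t)(cos(5t)·(3,1) + sin(5t)·(-2,-1)), X_2 = e^(2t)(sin(5t)·(3,1) - cos(5t)·(-2,-1)).
General solution: K_1X_1 + K_2X_2.

x_1(t) = -2K_1e^(2t)sin(5t) + 3K_1e^(2t)cos(5t) + 3K_2e^(2t)sin(5t) + 2K_2e^(2t)cos(5t), x_2(t) = -K_1e^(2t)sin(5t) + K_1e^(2t)cos(5t) + K_2e^(2t)sin(5t) + K_2e^(2t)cos(5t)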